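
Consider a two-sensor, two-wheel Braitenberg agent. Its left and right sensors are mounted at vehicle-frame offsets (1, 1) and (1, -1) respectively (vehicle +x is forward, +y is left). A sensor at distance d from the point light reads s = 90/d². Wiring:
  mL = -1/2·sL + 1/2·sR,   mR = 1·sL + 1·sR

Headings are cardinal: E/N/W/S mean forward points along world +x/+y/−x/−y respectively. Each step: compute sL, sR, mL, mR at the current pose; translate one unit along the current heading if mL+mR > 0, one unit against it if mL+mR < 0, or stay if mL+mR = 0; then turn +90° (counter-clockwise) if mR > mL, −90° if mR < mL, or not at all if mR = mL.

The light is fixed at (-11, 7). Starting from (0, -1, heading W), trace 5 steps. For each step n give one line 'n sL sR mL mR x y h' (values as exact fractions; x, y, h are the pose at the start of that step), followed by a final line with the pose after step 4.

n=0: pose=(0,-1,W); sL=90/181, sR=90/149; mL=1440/26969, mR=29700/26969; mL+mR=31140/26969 → advance +1; mR−mL=28260/26969 → turn +1·90°
n=1: pose=(-1,-1,S); sL=45/101, sR=5/9; mL=50/909, mR=910/909; mL+mR=320/303 → advance +1; mR−mL=860/909 → turn +1·90°
n=2: pose=(-1,-2,E); sL=18/37, sR=90/221; mL=-324/8177, mR=7308/8177; mL+mR=6984/8177 → advance +1; mR−mL=7632/8177 → turn +1·90°
n=3: pose=(0,-2,N); sL=45/82, sR=45/104; mL=-495/8528, mR=4185/4264; mL+mR=7875/8528 → advance +1; mR−mL=8865/8528 → turn +1·90°
n=4: pose=(0,-1,W); sL=90/181, sR=90/149; mL=1440/26969, mR=29700/26969; mL+mR=31140/26969 → advance +1; mR−mL=28260/26969 → turn +1·90°

0 90/181 90/149 1440/26969 29700/26969 0 -1 W
1 45/101 5/9 50/909 910/909 -1 -1 S
2 18/37 90/221 -324/8177 7308/8177 -1 -2 E
3 45/82 45/104 -495/8528 4185/4264 0 -2 N
4 90/181 90/149 1440/26969 29700/26969 0 -1 W
final -1 -1 S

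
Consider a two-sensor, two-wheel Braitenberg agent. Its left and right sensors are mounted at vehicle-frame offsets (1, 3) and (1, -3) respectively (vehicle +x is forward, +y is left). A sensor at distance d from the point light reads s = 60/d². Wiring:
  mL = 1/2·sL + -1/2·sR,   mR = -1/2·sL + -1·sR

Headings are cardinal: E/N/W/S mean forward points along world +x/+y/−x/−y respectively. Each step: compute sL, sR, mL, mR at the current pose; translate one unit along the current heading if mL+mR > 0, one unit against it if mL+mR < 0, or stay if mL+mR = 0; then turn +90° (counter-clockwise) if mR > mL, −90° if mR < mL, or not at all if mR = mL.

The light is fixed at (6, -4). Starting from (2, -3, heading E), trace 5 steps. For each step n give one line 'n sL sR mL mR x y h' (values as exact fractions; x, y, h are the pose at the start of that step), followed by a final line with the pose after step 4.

0 12/5 60/13 -72/65 -378/65 2 -3 E
1 15 15/16 225/32 -135/16 1 -3 S
2 60/37 60/61 720/2257 -4050/2257 1 -2 W
3 30/29 6 -72/29 -189/29 2 -2 N
4 12/5 60/13 -72/65 -378/65 2 -3 E
final 1 -3 S

n=0: pose=(2,-3,E); sL=12/5, sR=60/13; mL=-72/65, mR=-378/65; mL+mR=-90/13 → advance -1; mR−mL=-306/65 → turn -1·90°
n=1: pose=(1,-3,S); sL=15, sR=15/16; mL=225/32, mR=-135/16; mL+mR=-45/32 → advance -1; mR−mL=-495/32 → turn -1·90°
n=2: pose=(1,-2,W); sL=60/37, sR=60/61; mL=720/2257, mR=-4050/2257; mL+mR=-90/61 → advance -1; mR−mL=-4770/2257 → turn -1·90°
n=3: pose=(2,-2,N); sL=30/29, sR=6; mL=-72/29, mR=-189/29; mL+mR=-9 → advance -1; mR−mL=-117/29 → turn -1·90°
n=4: pose=(2,-3,E); sL=12/5, sR=60/13; mL=-72/65, mR=-378/65; mL+mR=-90/13 → advance -1; mR−mL=-306/65 → turn -1·90°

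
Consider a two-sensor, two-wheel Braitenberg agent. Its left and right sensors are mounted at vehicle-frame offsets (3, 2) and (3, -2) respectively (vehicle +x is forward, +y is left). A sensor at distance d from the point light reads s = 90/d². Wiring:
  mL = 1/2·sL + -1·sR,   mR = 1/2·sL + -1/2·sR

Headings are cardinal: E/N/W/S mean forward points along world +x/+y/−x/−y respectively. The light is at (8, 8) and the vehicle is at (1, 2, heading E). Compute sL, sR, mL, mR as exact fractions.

45/16 9/8 9/32 27/32

left sensor world pos  = (4, 4); dL² = 32
right sensor world pos = (4, 0); dR² = 80
sL = 90/32 = 45/16
sR = 90/80 = 9/8
mL = 1/2·sL + -1·sR = 9/32
mR = 1/2·sL + -1/2·sR = 27/32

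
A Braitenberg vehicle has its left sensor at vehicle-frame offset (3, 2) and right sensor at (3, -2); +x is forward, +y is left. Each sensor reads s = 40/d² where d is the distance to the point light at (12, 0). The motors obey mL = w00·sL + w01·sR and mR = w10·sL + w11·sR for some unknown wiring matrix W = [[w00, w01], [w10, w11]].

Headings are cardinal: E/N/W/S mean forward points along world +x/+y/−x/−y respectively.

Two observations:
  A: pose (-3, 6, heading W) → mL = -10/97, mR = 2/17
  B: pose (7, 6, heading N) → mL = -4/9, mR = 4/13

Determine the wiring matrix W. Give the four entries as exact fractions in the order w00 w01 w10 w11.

0 -1 1 0

obs A: pose=(-3,6,W) → sL=2/17, sR=10/97, mL=-10/97, mR=2/17
obs B: pose=(7,6,N) → sL=4/13, sR=4/9, mL=-4/9, mR=4/13
sensor matrix S = [[2/17, 10/97], [4/13, 4/9]]; det S = 3968/192933
solve [mL_A; mL_B] = S·[w00; w01] and [mR_A; mR_B] = S·[w10; w11]:
  w00 = 0, w01 = -1, w10 = 1, w11 = 0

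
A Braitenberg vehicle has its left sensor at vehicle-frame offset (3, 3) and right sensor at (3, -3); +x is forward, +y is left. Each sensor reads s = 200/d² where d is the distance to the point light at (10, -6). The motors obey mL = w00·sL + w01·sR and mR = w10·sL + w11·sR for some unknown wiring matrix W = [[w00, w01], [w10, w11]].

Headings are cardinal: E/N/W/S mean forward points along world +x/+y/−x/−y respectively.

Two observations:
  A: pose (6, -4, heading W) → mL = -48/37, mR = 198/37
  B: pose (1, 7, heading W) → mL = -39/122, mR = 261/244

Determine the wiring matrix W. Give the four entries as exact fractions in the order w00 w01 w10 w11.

-1 1 1 1/2

obs A: pose=(6,-4,W) → sL=4, sR=100/37, mL=-48/37, mR=198/37
obs B: pose=(1,7,W) → sL=50/61, sR=1/2, mL=-39/122, mR=261/244
sensor matrix S = [[4, 100/37], [50/61, 1/2]]; det S = -486/2257
solve [mL_A; mL_B] = S·[w00; w01] and [mR_A; mR_B] = S·[w10; w11]:
  w00 = -1, w01 = 1, w10 = 1, w11 = 1/2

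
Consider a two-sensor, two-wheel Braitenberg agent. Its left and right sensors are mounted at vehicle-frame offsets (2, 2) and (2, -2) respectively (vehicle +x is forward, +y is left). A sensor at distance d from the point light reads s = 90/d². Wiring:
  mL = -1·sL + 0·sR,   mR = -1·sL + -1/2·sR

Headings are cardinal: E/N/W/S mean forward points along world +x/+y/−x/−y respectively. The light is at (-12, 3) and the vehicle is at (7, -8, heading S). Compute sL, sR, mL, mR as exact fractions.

left sensor world pos  = (9, -10); dL² = 610
right sensor world pos = (5, -10); dR² = 458
sL = 90/610 = 9/61
sR = 90/458 = 45/229
mL = -1·sL + 0·sR = -9/61
mR = -1·sL + -1/2·sR = -6867/27938

9/61 45/229 -9/61 -6867/27938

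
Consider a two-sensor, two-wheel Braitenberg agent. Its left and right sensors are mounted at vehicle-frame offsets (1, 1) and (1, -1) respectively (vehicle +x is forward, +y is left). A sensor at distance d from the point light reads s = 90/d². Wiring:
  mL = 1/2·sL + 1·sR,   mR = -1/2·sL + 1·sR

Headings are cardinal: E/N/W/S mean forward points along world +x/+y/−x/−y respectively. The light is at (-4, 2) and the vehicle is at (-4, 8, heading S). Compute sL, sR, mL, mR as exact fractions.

45/13 45/13 135/26 45/26

left sensor world pos  = (-3, 7); dL² = 26
right sensor world pos = (-5, 7); dR² = 26
sL = 90/26 = 45/13
sR = 90/26 = 45/13
mL = 1/2·sL + 1·sR = 135/26
mR = -1/2·sL + 1·sR = 45/26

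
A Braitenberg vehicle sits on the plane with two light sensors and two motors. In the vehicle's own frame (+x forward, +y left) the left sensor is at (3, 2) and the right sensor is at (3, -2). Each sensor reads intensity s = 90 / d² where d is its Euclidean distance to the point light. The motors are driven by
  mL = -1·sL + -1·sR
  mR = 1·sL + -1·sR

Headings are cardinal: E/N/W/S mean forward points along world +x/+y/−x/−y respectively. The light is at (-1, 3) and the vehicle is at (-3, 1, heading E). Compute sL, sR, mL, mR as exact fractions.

left sensor world pos  = (0, 3); dL² = 1
right sensor world pos = (0, -1); dR² = 17
sL = 90/1 = 90
sR = 90/17 = 90/17
mL = -1·sL + -1·sR = -1620/17
mR = 1·sL + -1·sR = 1440/17

90 90/17 -1620/17 1440/17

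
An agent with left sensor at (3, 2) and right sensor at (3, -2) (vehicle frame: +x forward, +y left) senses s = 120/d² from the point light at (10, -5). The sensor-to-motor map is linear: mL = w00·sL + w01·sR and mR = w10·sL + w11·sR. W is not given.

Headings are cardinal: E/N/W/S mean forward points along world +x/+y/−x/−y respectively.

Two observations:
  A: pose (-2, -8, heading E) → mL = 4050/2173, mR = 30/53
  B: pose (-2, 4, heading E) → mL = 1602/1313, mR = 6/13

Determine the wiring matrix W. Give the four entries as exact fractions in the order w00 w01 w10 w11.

obs A: pose=(-2,-8,E) → sL=60/41, sR=60/53, mL=4050/2173, mR=30/53
obs B: pose=(-2,4,E) → sL=60/101, sR=12/13, mL=1602/1313, mR=6/13
sensor matrix S = [[60/41, 60/53], [60/101, 12/13]]; det S = 1935360/2853149
solve [mL_A; mL_B] = S·[w00; w01] and [mR_A; mR_B] = S·[w10; w11]:
  w00 = 1/2, w01 = 1, w10 = 0, w11 = 1/2

1/2 1 0 1/2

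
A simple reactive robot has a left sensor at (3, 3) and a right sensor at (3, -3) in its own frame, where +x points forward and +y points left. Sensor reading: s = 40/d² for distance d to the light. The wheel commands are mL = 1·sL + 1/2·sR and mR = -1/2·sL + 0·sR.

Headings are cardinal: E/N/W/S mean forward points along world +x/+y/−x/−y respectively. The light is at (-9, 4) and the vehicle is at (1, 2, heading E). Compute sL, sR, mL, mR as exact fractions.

left sensor world pos  = (4, 5); dL² = 170
right sensor world pos = (4, -1); dR² = 194
sL = 40/170 = 4/17
sR = 40/194 = 20/97
mL = 1·sL + 1/2·sR = 558/1649
mR = -1/2·sL + 0·sR = -2/17

4/17 20/97 558/1649 -2/17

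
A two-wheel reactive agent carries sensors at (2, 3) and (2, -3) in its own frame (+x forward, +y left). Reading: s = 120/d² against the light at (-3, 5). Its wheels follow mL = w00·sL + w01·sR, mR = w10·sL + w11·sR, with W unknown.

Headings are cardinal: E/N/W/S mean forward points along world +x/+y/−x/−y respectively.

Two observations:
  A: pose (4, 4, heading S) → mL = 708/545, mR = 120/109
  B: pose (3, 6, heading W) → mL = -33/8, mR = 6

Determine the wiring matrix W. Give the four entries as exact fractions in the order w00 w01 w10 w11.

obs A: pose=(4,4,S) → sL=120/109, sR=24/5, mL=708/545, mR=120/109
obs B: pose=(3,6,W) → sL=6, sR=15/4, mL=-33/8, mR=6
sensor matrix S = [[120/109, 24/5], [6, 15/4]]; det S = -13446/545
solve [mL_A; mL_B] = S·[w00; w01] and [mR_A; mR_B] = S·[w10; w11]:
  w00 = -1, w01 = 1/2, w10 = 1, w11 = 0

-1 1/2 1 0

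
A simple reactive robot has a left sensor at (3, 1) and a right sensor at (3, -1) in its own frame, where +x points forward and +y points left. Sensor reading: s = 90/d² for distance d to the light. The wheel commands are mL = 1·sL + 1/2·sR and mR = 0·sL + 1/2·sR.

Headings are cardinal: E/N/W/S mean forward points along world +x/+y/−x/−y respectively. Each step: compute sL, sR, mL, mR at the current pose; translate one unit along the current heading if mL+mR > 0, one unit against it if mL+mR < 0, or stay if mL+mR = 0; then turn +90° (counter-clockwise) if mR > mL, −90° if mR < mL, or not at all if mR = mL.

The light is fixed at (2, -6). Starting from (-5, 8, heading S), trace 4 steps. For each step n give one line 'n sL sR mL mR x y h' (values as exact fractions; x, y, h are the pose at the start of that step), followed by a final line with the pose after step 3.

0 90/157 18/37 4743/5809 9/37 -5 8 S
1 45/122 45/148 9405/18056 45/296 -5 7 W
2 90/337 18/61 8523/20557 9/61 -6 7 N
3 9/25 45/97 2871/4850 45/194 -6 8 E
final -5 8 S

n=0: pose=(-5,8,S); sL=90/157, sR=18/37; mL=4743/5809, mR=9/37; mL+mR=6156/5809 → advance +1; mR−mL=-90/157 → turn -1·90°
n=1: pose=(-5,7,W); sL=45/122, sR=45/148; mL=9405/18056, mR=45/296; mL+mR=6075/9028 → advance +1; mR−mL=-45/122 → turn -1·90°
n=2: pose=(-6,7,N); sL=90/337, sR=18/61; mL=8523/20557, mR=9/61; mL+mR=11556/20557 → advance +1; mR−mL=-90/337 → turn -1·90°
n=3: pose=(-6,8,E); sL=9/25, sR=45/97; mL=2871/4850, mR=45/194; mL+mR=1998/2425 → advance +1; mR−mL=-9/25 → turn -1·90°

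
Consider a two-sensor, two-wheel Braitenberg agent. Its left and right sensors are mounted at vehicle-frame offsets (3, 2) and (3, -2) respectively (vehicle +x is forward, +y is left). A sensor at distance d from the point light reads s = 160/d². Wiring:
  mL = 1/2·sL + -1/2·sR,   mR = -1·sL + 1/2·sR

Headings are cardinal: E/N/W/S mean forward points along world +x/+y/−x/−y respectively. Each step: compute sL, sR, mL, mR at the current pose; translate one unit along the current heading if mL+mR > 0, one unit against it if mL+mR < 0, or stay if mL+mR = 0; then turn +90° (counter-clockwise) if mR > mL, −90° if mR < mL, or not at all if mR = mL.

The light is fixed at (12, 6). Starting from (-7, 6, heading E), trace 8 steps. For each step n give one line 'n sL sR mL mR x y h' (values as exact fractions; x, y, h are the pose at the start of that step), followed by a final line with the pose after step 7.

n=0: pose=(-7,6,E); sL=8/13, sR=8/13; mL=0, mR=-4/13; mL+mR=-4/13 → advance -1; mR−mL=-4/13 → turn -1·90°
n=1: pose=(-8,6,S); sL=160/333, sR=160/493; mL=12800/164169, mR=-52240/164169; mL+mR=-80/333 → advance -1; mR−mL=-21680/54723 → turn -1·90°
n=2: pose=(-8,7,W); sL=16/53, sR=80/269; mL=32/14257, mR=-2184/14257; mL+mR=-8/53 → advance -1; mR−mL=-2216/14257 → turn -1·90°
n=3: pose=(-7,7,N); sL=160/457, sR=32/61; mL=-2432/27877, mR=-2448/27877; mL+mR=-80/457 → advance -1; mR−mL=-16/27877 → turn -1·90°
n=4: pose=(-7,6,E); sL=8/13, sR=8/13; mL=0, mR=-4/13; mL+mR=-4/13 → advance -1; mR−mL=-4/13 → turn -1·90°
n=5: pose=(-8,6,S); sL=160/333, sR=160/493; mL=12800/164169, mR=-52240/164169; mL+mR=-80/333 → advance -1; mR−mL=-21680/54723 → turn -1·90°
n=6: pose=(-8,7,W); sL=16/53, sR=80/269; mL=32/14257, mR=-2184/14257; mL+mR=-8/53 → advance -1; mR−mL=-2216/14257 → turn -1·90°
n=7: pose=(-7,7,N); sL=160/457, sR=32/61; mL=-2432/27877, mR=-2448/27877; mL+mR=-80/457 → advance -1; mR−mL=-16/27877 → turn -1·90°

0 8/13 8/13 0 -4/13 -7 6 E
1 160/333 160/493 12800/164169 -52240/164169 -8 6 S
2 16/53 80/269 32/14257 -2184/14257 -8 7 W
3 160/457 32/61 -2432/27877 -2448/27877 -7 7 N
4 8/13 8/13 0 -4/13 -7 6 E
5 160/333 160/493 12800/164169 -52240/164169 -8 6 S
6 16/53 80/269 32/14257 -2184/14257 -8 7 W
7 160/457 32/61 -2432/27877 -2448/27877 -7 7 N
final -7 6 E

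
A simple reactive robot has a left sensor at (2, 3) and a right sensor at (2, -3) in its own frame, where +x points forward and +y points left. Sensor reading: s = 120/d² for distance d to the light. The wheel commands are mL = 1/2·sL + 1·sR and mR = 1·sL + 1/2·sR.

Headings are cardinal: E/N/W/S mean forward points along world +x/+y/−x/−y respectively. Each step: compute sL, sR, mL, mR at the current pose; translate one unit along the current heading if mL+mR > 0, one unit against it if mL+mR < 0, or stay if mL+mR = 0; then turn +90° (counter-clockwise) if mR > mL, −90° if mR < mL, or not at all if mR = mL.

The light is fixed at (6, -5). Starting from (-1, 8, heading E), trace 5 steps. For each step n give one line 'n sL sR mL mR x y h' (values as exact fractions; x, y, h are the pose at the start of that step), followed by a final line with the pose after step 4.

n=0: pose=(-1,8,E); sL=120/281, sR=24/25; mL=8244/7025, mR=6372/7025; mL+mR=14616/7025 → advance +1; mR−mL=-1872/7025 → turn -1·90°
n=1: pose=(0,8,S); sL=12/13, sR=60/101; mL=1386/1313, mR=1602/1313; mL+mR=2988/1313 → advance +1; mR−mL=216/1313 → turn +1·90°
n=2: pose=(0,7,E); sL=120/241, sR=120/97; mL=34740/23377, mR=26100/23377; mL+mR=60840/23377 → advance +1; mR−mL=-8640/23377 → turn -1·90°
n=3: pose=(1,7,S); sL=15/13, sR=30/41; mL=1395/1066, mR=810/533; mL+mR=3015/1066 → advance +1; mR−mL=225/1066 → turn +1·90°
n=4: pose=(1,6,E); sL=24/41, sR=120/73; mL=5796/2993, mR=4212/2993; mL+mR=10008/2993 → advance +1; mR−mL=-1584/2993 → turn -1·90°

0 120/281 24/25 8244/7025 6372/7025 -1 8 E
1 12/13 60/101 1386/1313 1602/1313 0 8 S
2 120/241 120/97 34740/23377 26100/23377 0 7 E
3 15/13 30/41 1395/1066 810/533 1 7 S
4 24/41 120/73 5796/2993 4212/2993 1 6 E
final 2 6 S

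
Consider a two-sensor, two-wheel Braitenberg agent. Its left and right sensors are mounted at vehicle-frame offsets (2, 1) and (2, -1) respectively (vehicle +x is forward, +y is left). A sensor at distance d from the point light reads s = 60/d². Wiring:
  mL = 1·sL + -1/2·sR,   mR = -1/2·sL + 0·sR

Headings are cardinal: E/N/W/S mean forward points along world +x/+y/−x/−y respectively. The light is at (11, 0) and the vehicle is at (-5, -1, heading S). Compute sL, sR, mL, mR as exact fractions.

10/39 30/149 905/5811 -5/39

left sensor world pos  = (-4, -3); dL² = 234
right sensor world pos = (-6, -3); dR² = 298
sL = 60/234 = 10/39
sR = 60/298 = 30/149
mL = 1·sL + -1/2·sR = 905/5811
mR = -1/2·sL + 0·sR = -5/39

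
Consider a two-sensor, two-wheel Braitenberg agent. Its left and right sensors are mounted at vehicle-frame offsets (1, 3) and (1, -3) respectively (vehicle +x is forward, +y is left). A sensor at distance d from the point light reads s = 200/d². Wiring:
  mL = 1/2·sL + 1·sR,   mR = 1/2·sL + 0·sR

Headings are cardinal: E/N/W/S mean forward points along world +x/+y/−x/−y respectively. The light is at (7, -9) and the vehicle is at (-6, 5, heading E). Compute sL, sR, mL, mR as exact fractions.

200/433 40/53 22620/22949 100/433

left sensor world pos  = (-5, 8); dL² = 433
right sensor world pos = (-5, 2); dR² = 265
sL = 200/433 = 200/433
sR = 200/265 = 40/53
mL = 1/2·sL + 1·sR = 22620/22949
mR = 1/2·sL + 0·sR = 100/433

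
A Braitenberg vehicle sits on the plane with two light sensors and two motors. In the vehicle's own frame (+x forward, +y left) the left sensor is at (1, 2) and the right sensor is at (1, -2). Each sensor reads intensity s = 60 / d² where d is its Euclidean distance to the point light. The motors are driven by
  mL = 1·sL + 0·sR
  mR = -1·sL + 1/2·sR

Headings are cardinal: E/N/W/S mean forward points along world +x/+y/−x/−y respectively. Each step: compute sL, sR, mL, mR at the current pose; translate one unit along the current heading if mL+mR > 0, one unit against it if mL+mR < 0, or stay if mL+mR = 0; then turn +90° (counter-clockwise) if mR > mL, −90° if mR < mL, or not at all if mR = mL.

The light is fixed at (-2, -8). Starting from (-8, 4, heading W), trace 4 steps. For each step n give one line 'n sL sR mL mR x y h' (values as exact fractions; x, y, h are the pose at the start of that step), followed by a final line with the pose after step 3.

0 60/149 12/49 60/149 -2046/7301 -8 4 W
1 6/25 30/97 6/25 -207/2425 -9 4 N
2 20/87 60/157 20/87 -530/13659 -9 5 E
3 3/8 15/52 3/8 -3/13 -8 5 S
final -8 4 W

n=0: pose=(-8,4,W); sL=60/149, sR=12/49; mL=60/149, mR=-2046/7301; mL+mR=6/49 → advance +1; mR−mL=-4986/7301 → turn -1·90°
n=1: pose=(-9,4,N); sL=6/25, sR=30/97; mL=6/25, mR=-207/2425; mL+mR=15/97 → advance +1; mR−mL=-789/2425 → turn -1·90°
n=2: pose=(-9,5,E); sL=20/87, sR=60/157; mL=20/87, mR=-530/13659; mL+mR=30/157 → advance +1; mR−mL=-3670/13659 → turn -1·90°
n=3: pose=(-8,5,S); sL=3/8, sR=15/52; mL=3/8, mR=-3/13; mL+mR=15/104 → advance +1; mR−mL=-63/104 → turn -1·90°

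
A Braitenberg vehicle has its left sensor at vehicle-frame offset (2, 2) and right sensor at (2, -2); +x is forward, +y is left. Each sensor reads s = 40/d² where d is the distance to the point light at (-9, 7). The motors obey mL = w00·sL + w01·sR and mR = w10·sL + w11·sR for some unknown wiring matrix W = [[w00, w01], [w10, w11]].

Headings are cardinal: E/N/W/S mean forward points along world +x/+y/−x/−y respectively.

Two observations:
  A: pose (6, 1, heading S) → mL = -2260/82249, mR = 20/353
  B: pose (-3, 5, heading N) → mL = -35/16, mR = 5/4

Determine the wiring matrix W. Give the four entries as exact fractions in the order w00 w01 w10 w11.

-1 1/2 1/2 0

obs A: pose=(6,1,S) → sL=40/353, sR=40/233, mL=-2260/82249, mR=20/353
obs B: pose=(-3,5,N) → sL=5/2, sR=5/8, mL=-35/16, mR=5/4
sensor matrix S = [[40/353, 40/233], [5/2, 5/8]]; det S = -29475/82249
solve [mL_A; mL_B] = S·[w00; w01] and [mR_A; mR_B] = S·[w10; w11]:
  w00 = -1, w01 = 1/2, w10 = 1/2, w11 = 0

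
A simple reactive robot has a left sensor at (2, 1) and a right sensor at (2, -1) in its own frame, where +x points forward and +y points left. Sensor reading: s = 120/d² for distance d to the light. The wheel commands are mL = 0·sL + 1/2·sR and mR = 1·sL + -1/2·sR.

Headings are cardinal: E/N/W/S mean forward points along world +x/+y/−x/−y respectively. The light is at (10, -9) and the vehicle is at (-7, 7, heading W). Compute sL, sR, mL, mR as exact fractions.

left sensor world pos  = (-9, 6); dL² = 586
right sensor world pos = (-9, 8); dR² = 650
sL = 120/586 = 60/293
sR = 120/650 = 12/65
mL = 0·sL + 1/2·sR = 6/65
mR = 1·sL + -1/2·sR = 2142/19045

60/293 12/65 6/65 2142/19045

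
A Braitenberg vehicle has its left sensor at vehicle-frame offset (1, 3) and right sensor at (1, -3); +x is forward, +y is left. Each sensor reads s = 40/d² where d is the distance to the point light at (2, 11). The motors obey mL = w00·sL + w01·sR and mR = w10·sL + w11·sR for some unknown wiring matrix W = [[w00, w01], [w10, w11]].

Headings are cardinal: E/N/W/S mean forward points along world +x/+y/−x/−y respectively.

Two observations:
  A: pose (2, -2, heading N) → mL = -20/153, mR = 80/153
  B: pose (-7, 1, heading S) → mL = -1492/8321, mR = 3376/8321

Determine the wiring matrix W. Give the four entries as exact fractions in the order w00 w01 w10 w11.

obs A: pose=(2,-2,N) → sL=40/153, sR=40/153, mL=-20/153, mR=80/153
obs B: pose=(-7,1,S) → sL=40/157, sR=8/53, mL=-1492/8321, mR=3376/8321
sensor matrix S = [[40/153, 40/153], [40/157, 8/53]]; det S = -3840/141457
solve [mL_A; mL_B] = S·[w00; w01] and [mR_A; mR_B] = S·[w10; w11]:
  w00 = -1, w01 = 1/2, w10 = 1, w11 = 1

-1 1/2 1 1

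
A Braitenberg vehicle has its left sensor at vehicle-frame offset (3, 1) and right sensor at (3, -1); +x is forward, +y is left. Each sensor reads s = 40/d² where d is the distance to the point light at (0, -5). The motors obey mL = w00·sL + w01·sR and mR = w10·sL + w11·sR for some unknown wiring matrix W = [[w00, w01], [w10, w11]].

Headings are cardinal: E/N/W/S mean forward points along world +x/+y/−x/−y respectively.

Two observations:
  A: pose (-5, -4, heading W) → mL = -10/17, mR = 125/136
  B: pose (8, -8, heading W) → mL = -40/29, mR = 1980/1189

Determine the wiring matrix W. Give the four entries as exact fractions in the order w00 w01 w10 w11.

0 -1 1 1/2

obs A: pose=(-5,-4,W) → sL=5/8, sR=10/17, mL=-10/17, mR=125/136
obs B: pose=(8,-8,W) → sL=40/41, sR=40/29, mL=-40/29, mR=1980/1189
sensor matrix S = [[5/8, 10/17], [40/41, 40/29]]; det S = 5825/20213
solve [mL_A; mL_B] = S·[w00; w01] and [mR_A; mR_B] = S·[w10; w11]:
  w00 = 0, w01 = -1, w10 = 1, w11 = 1/2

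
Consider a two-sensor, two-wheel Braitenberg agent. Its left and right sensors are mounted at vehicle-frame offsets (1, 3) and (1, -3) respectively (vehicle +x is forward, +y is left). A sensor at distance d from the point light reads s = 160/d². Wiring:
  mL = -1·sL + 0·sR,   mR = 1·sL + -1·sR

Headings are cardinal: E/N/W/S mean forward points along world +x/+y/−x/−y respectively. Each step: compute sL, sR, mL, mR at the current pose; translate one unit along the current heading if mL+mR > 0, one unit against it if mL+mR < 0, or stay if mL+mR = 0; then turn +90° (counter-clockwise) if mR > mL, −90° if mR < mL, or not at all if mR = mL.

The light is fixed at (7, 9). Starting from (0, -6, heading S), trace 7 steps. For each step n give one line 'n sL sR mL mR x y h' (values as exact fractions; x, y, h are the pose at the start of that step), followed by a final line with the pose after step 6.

0 10/17 40/89 -10/17 210/1513 0 -6 S
1 160/157 32/65 -160/157 5376/10205 0 -5 E
2 16/29 80/97 -16/29 -768/2813 -1 -5 N
3 32/81 32/45 -32/81 -128/405 -1 -6 W
4 10/17 40/89 -10/17 210/1513 0 -6 S
5 160/157 32/65 -160/157 5376/10205 0 -5 E
6 16/29 80/97 -16/29 -768/2813 -1 -5 N
final -1 -6 W

n=0: pose=(0,-6,S); sL=10/17, sR=40/89; mL=-10/17, mR=210/1513; mL+mR=-40/89 → advance -1; mR−mL=1100/1513 → turn +1·90°
n=1: pose=(0,-5,E); sL=160/157, sR=32/65; mL=-160/157, mR=5376/10205; mL+mR=-32/65 → advance -1; mR−mL=15776/10205 → turn +1·90°
n=2: pose=(-1,-5,N); sL=16/29, sR=80/97; mL=-16/29, mR=-768/2813; mL+mR=-80/97 → advance -1; mR−mL=784/2813 → turn +1·90°
n=3: pose=(-1,-6,W); sL=32/81, sR=32/45; mL=-32/81, mR=-128/405; mL+mR=-32/45 → advance -1; mR−mL=32/405 → turn +1·90°
n=4: pose=(0,-6,S); sL=10/17, sR=40/89; mL=-10/17, mR=210/1513; mL+mR=-40/89 → advance -1; mR−mL=1100/1513 → turn +1·90°
n=5: pose=(0,-5,E); sL=160/157, sR=32/65; mL=-160/157, mR=5376/10205; mL+mR=-32/65 → advance -1; mR−mL=15776/10205 → turn +1·90°
n=6: pose=(-1,-5,N); sL=16/29, sR=80/97; mL=-16/29, mR=-768/2813; mL+mR=-80/97 → advance -1; mR−mL=784/2813 → turn +1·90°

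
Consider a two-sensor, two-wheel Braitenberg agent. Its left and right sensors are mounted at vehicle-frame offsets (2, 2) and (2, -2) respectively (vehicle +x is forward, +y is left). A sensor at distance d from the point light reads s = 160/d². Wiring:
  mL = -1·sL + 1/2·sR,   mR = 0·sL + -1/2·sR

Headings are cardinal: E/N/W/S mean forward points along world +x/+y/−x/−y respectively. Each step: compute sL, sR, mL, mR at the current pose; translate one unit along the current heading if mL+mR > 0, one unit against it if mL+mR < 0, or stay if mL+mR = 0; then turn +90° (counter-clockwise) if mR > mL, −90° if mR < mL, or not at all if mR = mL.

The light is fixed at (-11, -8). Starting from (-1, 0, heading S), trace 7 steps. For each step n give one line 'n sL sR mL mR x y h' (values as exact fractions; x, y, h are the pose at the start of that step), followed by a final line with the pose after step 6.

n=0: pose=(-1,0,S); sL=8/9, sR=8/5; mL=-4/45, mR=-4/5; mL+mR=-8/9 → advance -1; mR−mL=-32/45 → turn -1·90°
n=1: pose=(-1,1,W); sL=160/113, sR=32/37; mL=-4112/4181, mR=-16/37; mL+mR=-160/113 → advance -1; mR−mL=2304/4181 → turn +1·90°
n=2: pose=(0,1,S); sL=80/109, sR=16/13; mL=-168/1417, mR=-8/13; mL+mR=-80/109 → advance -1; mR−mL=-704/1417 → turn -1·90°
n=3: pose=(0,2,W); sL=32/29, sR=32/45; mL=-976/1305, mR=-16/45; mL+mR=-32/29 → advance -1; mR−mL=512/1305 → turn +1·90°
n=4: pose=(1,2,S); sL=8/13, sR=40/41; mL=-68/533, mR=-20/41; mL+mR=-8/13 → advance -1; mR−mL=-192/533 → turn -1·90°
n=5: pose=(1,3,W); sL=160/181, sR=160/269; mL=-28560/48689, mR=-80/269; mL+mR=-160/181 → advance -1; mR−mL=14080/48689 → turn +1·90°
n=6: pose=(2,3,S); sL=80/153, sR=80/101; mL=-1960/15453, mR=-40/101; mL+mR=-80/153 → advance -1; mR−mL=-4160/15453 → turn -1·90°

0 8/9 8/5 -4/45 -4/5 -1 0 S
1 160/113 32/37 -4112/4181 -16/37 -1 1 W
2 80/109 16/13 -168/1417 -8/13 0 1 S
3 32/29 32/45 -976/1305 -16/45 0 2 W
4 8/13 40/41 -68/533 -20/41 1 2 S
5 160/181 160/269 -28560/48689 -80/269 1 3 W
6 80/153 80/101 -1960/15453 -40/101 2 3 S
final 2 4 W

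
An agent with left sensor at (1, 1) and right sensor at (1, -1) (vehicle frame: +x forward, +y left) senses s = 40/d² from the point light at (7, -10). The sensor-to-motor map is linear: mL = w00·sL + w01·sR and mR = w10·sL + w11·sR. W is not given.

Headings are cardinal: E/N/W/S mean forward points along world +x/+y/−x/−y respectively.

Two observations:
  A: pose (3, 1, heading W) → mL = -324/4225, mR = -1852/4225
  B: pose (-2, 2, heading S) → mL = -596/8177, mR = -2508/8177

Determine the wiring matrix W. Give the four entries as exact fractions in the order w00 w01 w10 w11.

obs A: pose=(3,1,W) → sL=8/25, sR=40/169, mL=-324/4225, mR=-1852/4225
obs B: pose=(-2,2,S) → sL=8/37, sR=40/221, mL=-596/8177, mR=-2508/8177
sensor matrix S = [[8/25, 40/169], [8/37, 40/221]]; det S = 3584/531505
solve [mL_A; mL_B] = S·[w00; w01] and [mR_A; mR_B] = S·[w10; w11]:
  w00 = 1/2, w01 = -1, w10 = -1, w11 = -1/2

1/2 -1 -1 -1/2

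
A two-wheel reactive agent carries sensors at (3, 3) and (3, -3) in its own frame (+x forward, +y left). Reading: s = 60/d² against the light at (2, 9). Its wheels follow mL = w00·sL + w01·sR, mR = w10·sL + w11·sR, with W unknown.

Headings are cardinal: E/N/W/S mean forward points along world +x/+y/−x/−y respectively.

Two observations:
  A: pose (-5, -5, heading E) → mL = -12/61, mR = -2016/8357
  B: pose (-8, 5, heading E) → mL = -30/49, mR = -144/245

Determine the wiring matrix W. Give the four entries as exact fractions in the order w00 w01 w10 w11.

obs A: pose=(-5,-5,E) → sL=60/137, sR=12/61, mL=-12/61, mR=-2016/8357
obs B: pose=(-8,5,E) → sL=6/5, sR=30/49, mL=-30/49, mR=-144/245
sensor matrix S = [[60/137, 12/61], [6/5, 30/49]]; det S = 65664/2047465
solve [mL_A; mL_B] = S·[w00; w01] and [mR_A; mR_B] = S·[w10; w11]:
  w00 = 0, w01 = -1, w10 = -1, w11 = 1

0 -1 -1 1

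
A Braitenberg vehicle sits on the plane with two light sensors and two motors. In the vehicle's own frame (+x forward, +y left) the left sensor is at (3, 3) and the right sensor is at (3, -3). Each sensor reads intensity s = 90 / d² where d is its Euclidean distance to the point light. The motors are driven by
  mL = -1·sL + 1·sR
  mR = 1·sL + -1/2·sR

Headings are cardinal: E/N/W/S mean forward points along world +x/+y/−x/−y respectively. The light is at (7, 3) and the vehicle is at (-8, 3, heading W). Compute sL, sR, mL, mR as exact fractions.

10/37 10/37 0 5/37

left sensor world pos  = (-11, 0); dL² = 333
right sensor world pos = (-11, 6); dR² = 333
sL = 90/333 = 10/37
sR = 90/333 = 10/37
mL = -1·sL + 1·sR = 0
mR = 1·sL + -1/2·sR = 5/37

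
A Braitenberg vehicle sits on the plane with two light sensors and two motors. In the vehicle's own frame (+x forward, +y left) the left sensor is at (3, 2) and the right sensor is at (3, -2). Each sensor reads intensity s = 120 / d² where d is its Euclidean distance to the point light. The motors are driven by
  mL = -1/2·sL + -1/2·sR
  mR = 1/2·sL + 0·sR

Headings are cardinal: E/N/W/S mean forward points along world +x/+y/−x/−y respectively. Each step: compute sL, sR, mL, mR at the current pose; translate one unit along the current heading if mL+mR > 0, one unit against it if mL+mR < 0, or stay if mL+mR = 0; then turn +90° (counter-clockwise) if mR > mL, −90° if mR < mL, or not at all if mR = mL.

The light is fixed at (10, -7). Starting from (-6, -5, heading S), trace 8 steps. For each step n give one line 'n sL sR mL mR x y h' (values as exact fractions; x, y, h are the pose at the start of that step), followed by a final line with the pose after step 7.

0 120/197 24/65 -6264/12805 60/197 -6 -5 S
1 60/97 12/17 -1092/1649 30/97 -6 -4 E
2 120/397 40/87 -13160/34539 60/397 -7 -4 N
3 3/10 15/52 -153/520 3/20 -7 -5 W
4 120/197 24/65 -6264/12805 60/197 -6 -5 S
5 60/97 12/17 -1092/1649 30/97 -6 -4 E
6 120/397 40/87 -13160/34539 60/397 -7 -4 N
7 3/10 15/52 -153/520 3/20 -7 -5 W
final -6 -5 S

n=0: pose=(-6,-5,S); sL=120/197, sR=24/65; mL=-6264/12805, mR=60/197; mL+mR=-12/65 → advance -1; mR−mL=10164/12805 → turn +1·90°
n=1: pose=(-6,-4,E); sL=60/97, sR=12/17; mL=-1092/1649, mR=30/97; mL+mR=-6/17 → advance -1; mR−mL=1602/1649 → turn +1·90°
n=2: pose=(-7,-4,N); sL=120/397, sR=40/87; mL=-13160/34539, mR=60/397; mL+mR=-20/87 → advance -1; mR−mL=18380/34539 → turn +1·90°
n=3: pose=(-7,-5,W); sL=3/10, sR=15/52; mL=-153/520, mR=3/20; mL+mR=-15/104 → advance -1; mR−mL=231/520 → turn +1·90°
n=4: pose=(-6,-5,S); sL=120/197, sR=24/65; mL=-6264/12805, mR=60/197; mL+mR=-12/65 → advance -1; mR−mL=10164/12805 → turn +1·90°
n=5: pose=(-6,-4,E); sL=60/97, sR=12/17; mL=-1092/1649, mR=30/97; mL+mR=-6/17 → advance -1; mR−mL=1602/1649 → turn +1·90°
n=6: pose=(-7,-4,N); sL=120/397, sR=40/87; mL=-13160/34539, mR=60/397; mL+mR=-20/87 → advance -1; mR−mL=18380/34539 → turn +1·90°
n=7: pose=(-7,-5,W); sL=3/10, sR=15/52; mL=-153/520, mR=3/20; mL+mR=-15/104 → advance -1; mR−mL=231/520 → turn +1·90°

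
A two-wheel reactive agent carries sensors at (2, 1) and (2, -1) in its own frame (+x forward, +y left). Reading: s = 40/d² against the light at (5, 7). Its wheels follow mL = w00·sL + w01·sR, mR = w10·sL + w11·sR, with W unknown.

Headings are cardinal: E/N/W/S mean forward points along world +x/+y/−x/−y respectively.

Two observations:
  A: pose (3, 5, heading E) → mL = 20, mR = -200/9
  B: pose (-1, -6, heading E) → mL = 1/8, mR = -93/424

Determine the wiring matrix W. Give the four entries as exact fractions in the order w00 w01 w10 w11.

1/2 0 -1/2 -1/2

obs A: pose=(3,5,E) → sL=40, sR=40/9, mL=20, mR=-200/9
obs B: pose=(-1,-6,E) → sL=1/4, sR=10/53, mL=1/8, mR=-93/424
sensor matrix S = [[40, 40/9], [1/4, 10/53]]; det S = 3070/477
solve [mL_A; mL_B] = S·[w00; w01] and [mR_A; mR_B] = S·[w10; w11]:
  w00 = 1/2, w01 = 0, w10 = -1/2, w11 = -1/2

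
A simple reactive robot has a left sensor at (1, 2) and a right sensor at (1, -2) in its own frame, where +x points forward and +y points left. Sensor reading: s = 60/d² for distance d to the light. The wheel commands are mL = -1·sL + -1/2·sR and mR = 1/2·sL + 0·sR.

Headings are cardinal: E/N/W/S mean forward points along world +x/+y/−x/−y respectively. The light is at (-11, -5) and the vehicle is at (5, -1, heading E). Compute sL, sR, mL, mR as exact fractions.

left sensor world pos  = (6, 1); dL² = 325
right sensor world pos = (6, -3); dR² = 293
sL = 60/325 = 12/65
sR = 60/293 = 60/293
mL = -1·sL + -1/2·sR = -5466/19045
mR = 1/2·sL + 0·sR = 6/65

12/65 60/293 -5466/19045 6/65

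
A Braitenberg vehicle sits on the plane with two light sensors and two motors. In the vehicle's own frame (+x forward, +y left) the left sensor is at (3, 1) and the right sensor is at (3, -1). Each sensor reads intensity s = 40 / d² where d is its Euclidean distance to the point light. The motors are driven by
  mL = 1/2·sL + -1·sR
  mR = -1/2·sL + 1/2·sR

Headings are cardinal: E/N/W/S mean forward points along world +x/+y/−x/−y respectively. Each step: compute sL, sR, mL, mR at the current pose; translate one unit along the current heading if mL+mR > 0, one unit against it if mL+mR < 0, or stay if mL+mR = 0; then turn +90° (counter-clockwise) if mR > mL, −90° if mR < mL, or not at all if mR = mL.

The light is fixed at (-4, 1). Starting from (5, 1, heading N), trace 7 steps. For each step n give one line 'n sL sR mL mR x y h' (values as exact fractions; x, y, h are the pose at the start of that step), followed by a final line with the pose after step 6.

n=0: pose=(5,1,N); sL=40/73, sR=40/109; mL=-740/7957, mR=-720/7957; mL+mR=-20/109 → advance -1; mR−mL=20/7957 → turn +1·90°
n=1: pose=(5,0,W); sL=1, sR=10/9; mL=-11/18, mR=1/18; mL+mR=-5/9 → advance -1; mR−mL=2/3 → turn +1·90°
n=2: pose=(6,0,S); sL=40/137, sR=40/97; mL=-3540/13289, mR=800/13289; mL+mR=-20/97 → advance -1; mR−mL=4340/13289 → turn +1·90°
n=3: pose=(6,1,E); sL=4/17, sR=4/17; mL=-2/17, mR=0; mL+mR=-2/17 → advance -1; mR−mL=2/17 → turn +1·90°
n=4: pose=(5,1,N); sL=40/73, sR=40/109; mL=-740/7957, mR=-720/7957; mL+mR=-20/109 → advance -1; mR−mL=20/7957 → turn +1·90°
n=5: pose=(5,0,W); sL=1, sR=10/9; mL=-11/18, mR=1/18; mL+mR=-5/9 → advance -1; mR−mL=2/3 → turn +1·90°
n=6: pose=(6,0,S); sL=40/137, sR=40/97; mL=-3540/13289, mR=800/13289; mL+mR=-20/97 → advance -1; mR−mL=4340/13289 → turn +1·90°

0 40/73 40/109 -740/7957 -720/7957 5 1 N
1 1 10/9 -11/18 1/18 5 0 W
2 40/137 40/97 -3540/13289 800/13289 6 0 S
3 4/17 4/17 -2/17 0 6 1 E
4 40/73 40/109 -740/7957 -720/7957 5 1 N
5 1 10/9 -11/18 1/18 5 0 W
6 40/137 40/97 -3540/13289 800/13289 6 0 S
final 6 1 E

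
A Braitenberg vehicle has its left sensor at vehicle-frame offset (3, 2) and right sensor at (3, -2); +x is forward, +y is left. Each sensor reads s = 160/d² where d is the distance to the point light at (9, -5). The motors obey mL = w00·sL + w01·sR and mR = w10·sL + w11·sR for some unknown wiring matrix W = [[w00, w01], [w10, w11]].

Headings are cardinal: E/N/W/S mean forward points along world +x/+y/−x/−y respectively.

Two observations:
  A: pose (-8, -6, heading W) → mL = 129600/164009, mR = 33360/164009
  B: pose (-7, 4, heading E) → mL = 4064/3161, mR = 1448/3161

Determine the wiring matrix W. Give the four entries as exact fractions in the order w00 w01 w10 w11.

obs A: pose=(-8,-6,W) → sL=160/409, sR=160/401, mL=129600/164009, mR=33360/164009
obs B: pose=(-7,4,E) → sL=16/29, sR=80/109, mL=4064/3161, mR=1448/3161
sensor matrix S = [[160/409, 160/401], [16/29, 80/109]]; det S = 34723840/518432449
solve [mL_A; mL_B] = S·[w00; w01] and [mR_A; mR_B] = S·[w10; w11]:
  w00 = 1, w01 = 1, w10 = -1/2, w11 = 1

1 1 -1/2 1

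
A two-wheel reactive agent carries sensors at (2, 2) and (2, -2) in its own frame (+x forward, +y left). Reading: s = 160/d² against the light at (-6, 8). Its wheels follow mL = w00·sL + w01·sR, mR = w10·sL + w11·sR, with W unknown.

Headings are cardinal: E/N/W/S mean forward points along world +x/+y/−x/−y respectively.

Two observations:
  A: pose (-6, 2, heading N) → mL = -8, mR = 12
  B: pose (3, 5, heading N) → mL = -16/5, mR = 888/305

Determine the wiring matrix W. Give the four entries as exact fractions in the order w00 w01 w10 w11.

-1 0 1/2 1

obs A: pose=(-6,2,N) → sL=8, sR=8, mL=-8, mR=12
obs B: pose=(3,5,N) → sL=16/5, sR=80/61, mL=-16/5, mR=888/305
sensor matrix S = [[8, 8], [16/5, 80/61]]; det S = -4608/305
solve [mL_A; mL_B] = S·[w00; w01] and [mR_A; mR_B] = S·[w10; w11]:
  w00 = -1, w01 = 0, w10 = 1/2, w11 = 1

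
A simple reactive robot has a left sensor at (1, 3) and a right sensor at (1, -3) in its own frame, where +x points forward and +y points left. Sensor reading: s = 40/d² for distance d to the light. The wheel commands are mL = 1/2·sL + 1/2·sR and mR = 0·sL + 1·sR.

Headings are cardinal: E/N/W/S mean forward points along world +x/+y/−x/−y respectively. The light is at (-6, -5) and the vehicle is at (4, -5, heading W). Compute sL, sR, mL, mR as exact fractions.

left sensor world pos  = (3, -8); dL² = 90
right sensor world pos = (3, -2); dR² = 90
sL = 40/90 = 4/9
sR = 40/90 = 4/9
mL = 1/2·sL + 1/2·sR = 4/9
mR = 0·sL + 1·sR = 4/9

4/9 4/9 4/9 4/9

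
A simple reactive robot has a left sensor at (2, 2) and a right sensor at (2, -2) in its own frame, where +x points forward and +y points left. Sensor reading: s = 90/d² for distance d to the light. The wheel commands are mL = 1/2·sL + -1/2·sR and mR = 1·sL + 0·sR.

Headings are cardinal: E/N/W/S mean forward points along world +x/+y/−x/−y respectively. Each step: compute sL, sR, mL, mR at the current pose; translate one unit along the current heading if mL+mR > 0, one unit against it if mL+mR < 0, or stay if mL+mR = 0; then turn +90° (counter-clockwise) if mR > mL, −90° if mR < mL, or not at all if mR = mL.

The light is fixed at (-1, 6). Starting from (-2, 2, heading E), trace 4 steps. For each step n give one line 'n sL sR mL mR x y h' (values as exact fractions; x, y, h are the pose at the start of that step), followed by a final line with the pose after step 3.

0 18 90/37 288/37 18 -2 2 E
1 45/4 45/4 0 45/4 -1 2 N
2 90/29 18 -216/29 90/29 -1 3 W
3 45/17 45/13 -90/221 45/17 0 3 S
final 0 2 E

n=0: pose=(-2,2,E); sL=18, sR=90/37; mL=288/37, mR=18; mL+mR=954/37 → advance +1; mR−mL=378/37 → turn +1·90°
n=1: pose=(-1,2,N); sL=45/4, sR=45/4; mL=0, mR=45/4; mL+mR=45/4 → advance +1; mR−mL=45/4 → turn +1·90°
n=2: pose=(-1,3,W); sL=90/29, sR=18; mL=-216/29, mR=90/29; mL+mR=-126/29 → advance -1; mR−mL=306/29 → turn +1·90°
n=3: pose=(0,3,S); sL=45/17, sR=45/13; mL=-90/221, mR=45/17; mL+mR=495/221 → advance +1; mR−mL=675/221 → turn +1·90°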